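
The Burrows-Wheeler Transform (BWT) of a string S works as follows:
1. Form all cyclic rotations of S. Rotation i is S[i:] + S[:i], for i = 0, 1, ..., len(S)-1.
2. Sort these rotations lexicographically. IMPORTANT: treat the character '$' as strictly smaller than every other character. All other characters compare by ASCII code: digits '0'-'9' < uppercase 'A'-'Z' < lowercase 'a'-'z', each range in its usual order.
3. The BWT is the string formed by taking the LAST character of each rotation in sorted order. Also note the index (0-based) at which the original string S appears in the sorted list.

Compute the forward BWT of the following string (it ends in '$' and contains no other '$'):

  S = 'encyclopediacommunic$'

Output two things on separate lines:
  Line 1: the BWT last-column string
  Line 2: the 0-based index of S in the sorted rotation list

All 21 rotations (rotation i = S[i:]+S[:i]):
  rot[0] = encyclopediacommunic$
  rot[1] = ncyclopediacommunic$e
  rot[2] = cyclopediacommunic$en
  rot[3] = yclopediacommunic$enc
  rot[4] = clopediacommunic$ency
  rot[5] = lopediacommunic$encyc
  rot[6] = opediacommunic$encycl
  rot[7] = pediacommunic$encyclo
  rot[8] = ediacommunic$encyclop
  rot[9] = diacommunic$encyclope
  rot[10] = iacommunic$encycloped
  rot[11] = acommunic$encyclopedi
  rot[12] = communic$encyclopedia
  rot[13] = ommunic$encyclopediac
  rot[14] = mmunic$encyclopediaco
  rot[15] = munic$encyclopediacom
  rot[16] = unic$encyclopediacomm
  rot[17] = nic$encyclopediacommu
  rot[18] = ic$encyclopediacommun
  rot[19] = c$encyclopediacommuni
  rot[20] = $encyclopediacommunic
Sorted (with $ < everything):
  sorted[0] = $encyclopediacommunic  (last char: 'c')
  sorted[1] = acommunic$encyclopedi  (last char: 'i')
  sorted[2] = c$encyclopediacommuni  (last char: 'i')
  sorted[3] = clopediacommunic$ency  (last char: 'y')
  sorted[4] = communic$encyclopedia  (last char: 'a')
  sorted[5] = cyclopediacommunic$en  (last char: 'n')
  sorted[6] = diacommunic$encyclope  (last char: 'e')
  sorted[7] = ediacommunic$encyclop  (last char: 'p')
  sorted[8] = encyclopediacommunic$  (last char: '$')
  sorted[9] = iacommunic$encycloped  (last char: 'd')
  sorted[10] = ic$encyclopediacommun  (last char: 'n')
  sorted[11] = lopediacommunic$encyc  (last char: 'c')
  sorted[12] = mmunic$encyclopediaco  (last char: 'o')
  sorted[13] = munic$encyclopediacom  (last char: 'm')
  sorted[14] = ncyclopediacommunic$e  (last char: 'e')
  sorted[15] = nic$encyclopediacommu  (last char: 'u')
  sorted[16] = ommunic$encyclopediac  (last char: 'c')
  sorted[17] = opediacommunic$encycl  (last char: 'l')
  sorted[18] = pediacommunic$encyclo  (last char: 'o')
  sorted[19] = unic$encyclopediacomm  (last char: 'm')
  sorted[20] = yclopediacommunic$enc  (last char: 'c')
Last column: ciiyanep$dncomeuclomc
Original string S is at sorted index 8

Answer: ciiyanep$dncomeuclomc
8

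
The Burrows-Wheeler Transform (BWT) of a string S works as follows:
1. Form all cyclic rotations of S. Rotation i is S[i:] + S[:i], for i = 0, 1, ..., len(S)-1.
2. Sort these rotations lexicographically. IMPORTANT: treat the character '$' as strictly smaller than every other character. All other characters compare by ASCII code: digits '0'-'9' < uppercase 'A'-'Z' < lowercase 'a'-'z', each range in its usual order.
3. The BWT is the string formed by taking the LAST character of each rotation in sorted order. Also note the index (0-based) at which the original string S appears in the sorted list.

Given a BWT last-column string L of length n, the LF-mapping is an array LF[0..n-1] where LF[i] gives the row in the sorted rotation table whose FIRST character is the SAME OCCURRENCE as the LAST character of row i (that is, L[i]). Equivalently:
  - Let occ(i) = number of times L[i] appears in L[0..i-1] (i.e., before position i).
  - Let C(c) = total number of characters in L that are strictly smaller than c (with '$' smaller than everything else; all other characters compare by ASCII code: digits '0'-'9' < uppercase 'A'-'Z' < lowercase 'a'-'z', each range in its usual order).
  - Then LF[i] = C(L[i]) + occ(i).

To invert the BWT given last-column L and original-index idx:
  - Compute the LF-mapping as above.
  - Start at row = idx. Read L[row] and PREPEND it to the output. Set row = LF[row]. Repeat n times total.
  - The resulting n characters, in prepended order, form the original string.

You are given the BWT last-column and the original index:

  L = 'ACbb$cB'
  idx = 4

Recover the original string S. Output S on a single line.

Answer: bBcbCA$

Derivation:
LF mapping: 1 3 4 5 0 6 2
Walk LF starting at row 4, prepending L[row]:
  step 1: row=4, L[4]='$', prepend. Next row=LF[4]=0
  step 2: row=0, L[0]='A', prepend. Next row=LF[0]=1
  step 3: row=1, L[1]='C', prepend. Next row=LF[1]=3
  step 4: row=3, L[3]='b', prepend. Next row=LF[3]=5
  step 5: row=5, L[5]='c', prepend. Next row=LF[5]=6
  step 6: row=6, L[6]='B', prepend. Next row=LF[6]=2
  step 7: row=2, L[2]='b', prepend. Next row=LF[2]=4
Reversed output: bBcbCA$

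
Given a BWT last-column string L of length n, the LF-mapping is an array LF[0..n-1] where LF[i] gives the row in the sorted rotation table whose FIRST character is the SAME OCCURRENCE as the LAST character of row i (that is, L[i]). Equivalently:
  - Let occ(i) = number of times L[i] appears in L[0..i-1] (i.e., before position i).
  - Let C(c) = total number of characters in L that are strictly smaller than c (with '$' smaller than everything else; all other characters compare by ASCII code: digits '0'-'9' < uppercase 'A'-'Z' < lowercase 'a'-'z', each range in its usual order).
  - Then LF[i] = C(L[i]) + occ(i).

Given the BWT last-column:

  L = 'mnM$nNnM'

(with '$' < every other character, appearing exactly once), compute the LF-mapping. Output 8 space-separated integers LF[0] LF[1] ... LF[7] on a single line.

Answer: 4 5 1 0 6 3 7 2

Derivation:
Char counts: '$':1, 'M':2, 'N':1, 'm':1, 'n':3
C (first-col start): C('$')=0, C('M')=1, C('N')=3, C('m')=4, C('n')=5
L[0]='m': occ=0, LF[0]=C('m')+0=4+0=4
L[1]='n': occ=0, LF[1]=C('n')+0=5+0=5
L[2]='M': occ=0, LF[2]=C('M')+0=1+0=1
L[3]='$': occ=0, LF[3]=C('$')+0=0+0=0
L[4]='n': occ=1, LF[4]=C('n')+1=5+1=6
L[5]='N': occ=0, LF[5]=C('N')+0=3+0=3
L[6]='n': occ=2, LF[6]=C('n')+2=5+2=7
L[7]='M': occ=1, LF[7]=C('M')+1=1+1=2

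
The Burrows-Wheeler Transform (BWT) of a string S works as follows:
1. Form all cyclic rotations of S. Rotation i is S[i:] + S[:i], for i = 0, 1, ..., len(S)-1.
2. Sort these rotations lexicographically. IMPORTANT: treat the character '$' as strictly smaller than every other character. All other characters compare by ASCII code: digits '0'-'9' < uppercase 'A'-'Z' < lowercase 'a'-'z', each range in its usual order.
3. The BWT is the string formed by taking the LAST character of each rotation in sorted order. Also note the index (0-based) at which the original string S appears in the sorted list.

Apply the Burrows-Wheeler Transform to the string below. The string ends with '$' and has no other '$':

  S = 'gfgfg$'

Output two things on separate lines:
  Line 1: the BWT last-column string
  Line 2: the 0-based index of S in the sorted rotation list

All 6 rotations (rotation i = S[i:]+S[:i]):
  rot[0] = gfgfg$
  rot[1] = fgfg$g
  rot[2] = gfg$gf
  rot[3] = fg$gfg
  rot[4] = g$gfgf
  rot[5] = $gfgfg
Sorted (with $ < everything):
  sorted[0] = $gfgfg  (last char: 'g')
  sorted[1] = fg$gfg  (last char: 'g')
  sorted[2] = fgfg$g  (last char: 'g')
  sorted[3] = g$gfgf  (last char: 'f')
  sorted[4] = gfg$gf  (last char: 'f')
  sorted[5] = gfgfg$  (last char: '$')
Last column: gggff$
Original string S is at sorted index 5

Answer: gggff$
5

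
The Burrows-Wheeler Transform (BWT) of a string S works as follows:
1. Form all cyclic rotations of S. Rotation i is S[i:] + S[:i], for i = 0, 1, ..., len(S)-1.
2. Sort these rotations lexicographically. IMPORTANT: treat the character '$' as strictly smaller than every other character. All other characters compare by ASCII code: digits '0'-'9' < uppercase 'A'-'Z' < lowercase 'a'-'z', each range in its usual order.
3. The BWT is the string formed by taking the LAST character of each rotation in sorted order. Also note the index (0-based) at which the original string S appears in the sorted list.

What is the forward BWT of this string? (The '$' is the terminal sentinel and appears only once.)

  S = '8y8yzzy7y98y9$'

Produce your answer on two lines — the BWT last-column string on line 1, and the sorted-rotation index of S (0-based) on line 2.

All 14 rotations (rotation i = S[i:]+S[:i]):
  rot[0] = 8y8yzzy7y98y9$
  rot[1] = y8yzzy7y98y9$8
  rot[2] = 8yzzy7y98y9$8y
  rot[3] = yzzy7y98y9$8y8
  rot[4] = zzy7y98y9$8y8y
  rot[5] = zy7y98y9$8y8yz
  rot[6] = y7y98y9$8y8yzz
  rot[7] = 7y98y9$8y8yzzy
  rot[8] = y98y9$8y8yzzy7
  rot[9] = 98y9$8y8yzzy7y
  rot[10] = 8y9$8y8yzzy7y9
  rot[11] = y9$8y8yzzy7y98
  rot[12] = 9$8y8yzzy7y98y
  rot[13] = $8y8yzzy7y98y9
Sorted (with $ < everything):
  sorted[0] = $8y8yzzy7y98y9  (last char: '9')
  sorted[1] = 7y98y9$8y8yzzy  (last char: 'y')
  sorted[2] = 8y8yzzy7y98y9$  (last char: '$')
  sorted[3] = 8y9$8y8yzzy7y9  (last char: '9')
  sorted[4] = 8yzzy7y98y9$8y  (last char: 'y')
  sorted[5] = 9$8y8yzzy7y98y  (last char: 'y')
  sorted[6] = 98y9$8y8yzzy7y  (last char: 'y')
  sorted[7] = y7y98y9$8y8yzz  (last char: 'z')
  sorted[8] = y8yzzy7y98y9$8  (last char: '8')
  sorted[9] = y9$8y8yzzy7y98  (last char: '8')
  sorted[10] = y98y9$8y8yzzy7  (last char: '7')
  sorted[11] = yzzy7y98y9$8y8  (last char: '8')
  sorted[12] = zy7y98y9$8y8yz  (last char: 'z')
  sorted[13] = zzy7y98y9$8y8y  (last char: 'y')
Last column: 9y$9yyyz8878zy
Original string S is at sorted index 2

Answer: 9y$9yyyz8878zy
2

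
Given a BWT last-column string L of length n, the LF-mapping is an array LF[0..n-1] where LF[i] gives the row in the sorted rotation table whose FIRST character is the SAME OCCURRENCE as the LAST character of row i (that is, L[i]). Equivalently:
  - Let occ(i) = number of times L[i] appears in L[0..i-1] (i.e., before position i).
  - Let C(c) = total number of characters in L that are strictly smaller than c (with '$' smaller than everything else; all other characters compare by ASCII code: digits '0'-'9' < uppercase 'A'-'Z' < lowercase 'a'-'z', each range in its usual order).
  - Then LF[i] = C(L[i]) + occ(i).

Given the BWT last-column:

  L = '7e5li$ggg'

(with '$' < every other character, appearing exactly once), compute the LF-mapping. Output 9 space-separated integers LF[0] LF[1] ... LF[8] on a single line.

Answer: 2 3 1 8 7 0 4 5 6

Derivation:
Char counts: '$':1, '5':1, '7':1, 'e':1, 'g':3, 'i':1, 'l':1
C (first-col start): C('$')=0, C('5')=1, C('7')=2, C('e')=3, C('g')=4, C('i')=7, C('l')=8
L[0]='7': occ=0, LF[0]=C('7')+0=2+0=2
L[1]='e': occ=0, LF[1]=C('e')+0=3+0=3
L[2]='5': occ=0, LF[2]=C('5')+0=1+0=1
L[3]='l': occ=0, LF[3]=C('l')+0=8+0=8
L[4]='i': occ=0, LF[4]=C('i')+0=7+0=7
L[5]='$': occ=0, LF[5]=C('$')+0=0+0=0
L[6]='g': occ=0, LF[6]=C('g')+0=4+0=4
L[7]='g': occ=1, LF[7]=C('g')+1=4+1=5
L[8]='g': occ=2, LF[8]=C('g')+2=4+2=6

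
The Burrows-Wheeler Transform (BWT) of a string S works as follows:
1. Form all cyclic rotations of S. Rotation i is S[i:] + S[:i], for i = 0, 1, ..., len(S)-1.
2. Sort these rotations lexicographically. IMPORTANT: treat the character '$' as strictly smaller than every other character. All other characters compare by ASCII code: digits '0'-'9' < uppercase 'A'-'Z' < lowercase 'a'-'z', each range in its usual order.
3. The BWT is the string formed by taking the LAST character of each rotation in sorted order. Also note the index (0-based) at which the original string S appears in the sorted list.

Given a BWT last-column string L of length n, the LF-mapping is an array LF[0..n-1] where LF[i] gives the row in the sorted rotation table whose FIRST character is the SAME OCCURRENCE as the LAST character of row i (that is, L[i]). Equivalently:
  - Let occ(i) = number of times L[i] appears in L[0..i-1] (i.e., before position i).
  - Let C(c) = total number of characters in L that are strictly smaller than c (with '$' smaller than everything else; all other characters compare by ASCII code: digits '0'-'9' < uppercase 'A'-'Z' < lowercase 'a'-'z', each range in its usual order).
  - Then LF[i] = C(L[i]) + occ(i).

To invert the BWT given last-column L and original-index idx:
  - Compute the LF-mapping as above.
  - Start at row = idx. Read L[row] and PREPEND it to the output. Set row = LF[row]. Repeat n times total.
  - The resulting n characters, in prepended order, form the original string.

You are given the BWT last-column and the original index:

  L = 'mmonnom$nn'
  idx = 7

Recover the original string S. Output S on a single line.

LF mapping: 1 2 8 4 5 9 3 0 6 7
Walk LF starting at row 7, prepending L[row]:
  step 1: row=7, L[7]='$', prepend. Next row=LF[7]=0
  step 2: row=0, L[0]='m', prepend. Next row=LF[0]=1
  step 3: row=1, L[1]='m', prepend. Next row=LF[1]=2
  step 4: row=2, L[2]='o', prepend. Next row=LF[2]=8
  step 5: row=8, L[8]='n', prepend. Next row=LF[8]=6
  step 6: row=6, L[6]='m', prepend. Next row=LF[6]=3
  step 7: row=3, L[3]='n', prepend. Next row=LF[3]=4
  step 8: row=4, L[4]='n', prepend. Next row=LF[4]=5
  step 9: row=5, L[5]='o', prepend. Next row=LF[5]=9
  step 10: row=9, L[9]='n', prepend. Next row=LF[9]=7
Reversed output: nonnmnomm$

Answer: nonnmnomm$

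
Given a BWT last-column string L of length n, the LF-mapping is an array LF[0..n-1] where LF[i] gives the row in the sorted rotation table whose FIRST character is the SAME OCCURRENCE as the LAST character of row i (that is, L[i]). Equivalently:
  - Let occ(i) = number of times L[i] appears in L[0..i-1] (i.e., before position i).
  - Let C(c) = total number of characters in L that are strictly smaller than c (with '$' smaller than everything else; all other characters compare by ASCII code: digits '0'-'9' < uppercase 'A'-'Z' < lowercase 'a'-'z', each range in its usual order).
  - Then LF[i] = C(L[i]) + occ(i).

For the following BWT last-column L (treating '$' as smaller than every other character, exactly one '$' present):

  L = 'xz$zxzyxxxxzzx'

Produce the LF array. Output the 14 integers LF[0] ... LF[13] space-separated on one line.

Answer: 1 9 0 10 2 11 8 3 4 5 6 12 13 7

Derivation:
Char counts: '$':1, 'x':7, 'y':1, 'z':5
C (first-col start): C('$')=0, C('x')=1, C('y')=8, C('z')=9
L[0]='x': occ=0, LF[0]=C('x')+0=1+0=1
L[1]='z': occ=0, LF[1]=C('z')+0=9+0=9
L[2]='$': occ=0, LF[2]=C('$')+0=0+0=0
L[3]='z': occ=1, LF[3]=C('z')+1=9+1=10
L[4]='x': occ=1, LF[4]=C('x')+1=1+1=2
L[5]='z': occ=2, LF[5]=C('z')+2=9+2=11
L[6]='y': occ=0, LF[6]=C('y')+0=8+0=8
L[7]='x': occ=2, LF[7]=C('x')+2=1+2=3
L[8]='x': occ=3, LF[8]=C('x')+3=1+3=4
L[9]='x': occ=4, LF[9]=C('x')+4=1+4=5
L[10]='x': occ=5, LF[10]=C('x')+5=1+5=6
L[11]='z': occ=3, LF[11]=C('z')+3=9+3=12
L[12]='z': occ=4, LF[12]=C('z')+4=9+4=13
L[13]='x': occ=6, LF[13]=C('x')+6=1+6=7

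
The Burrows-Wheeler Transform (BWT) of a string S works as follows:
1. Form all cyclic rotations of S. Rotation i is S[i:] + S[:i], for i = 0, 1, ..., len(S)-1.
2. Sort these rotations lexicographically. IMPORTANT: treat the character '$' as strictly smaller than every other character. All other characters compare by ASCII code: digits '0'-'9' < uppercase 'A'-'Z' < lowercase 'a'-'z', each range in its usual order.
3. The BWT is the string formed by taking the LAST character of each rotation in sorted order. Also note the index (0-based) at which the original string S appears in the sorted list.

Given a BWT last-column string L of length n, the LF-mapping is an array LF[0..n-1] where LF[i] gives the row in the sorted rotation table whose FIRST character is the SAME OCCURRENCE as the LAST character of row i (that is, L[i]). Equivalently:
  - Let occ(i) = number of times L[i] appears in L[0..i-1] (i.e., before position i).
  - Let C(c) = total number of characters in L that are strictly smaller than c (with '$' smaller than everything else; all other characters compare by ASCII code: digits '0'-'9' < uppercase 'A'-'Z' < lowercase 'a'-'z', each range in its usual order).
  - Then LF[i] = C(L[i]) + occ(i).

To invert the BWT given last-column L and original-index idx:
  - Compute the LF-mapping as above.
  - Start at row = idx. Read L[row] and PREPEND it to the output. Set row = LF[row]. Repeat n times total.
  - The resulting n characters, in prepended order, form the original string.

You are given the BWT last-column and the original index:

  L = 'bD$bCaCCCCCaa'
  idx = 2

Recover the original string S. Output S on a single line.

Answer: CCabCDCCaCab$

Derivation:
LF mapping: 11 7 0 12 1 8 2 3 4 5 6 9 10
Walk LF starting at row 2, prepending L[row]:
  step 1: row=2, L[2]='$', prepend. Next row=LF[2]=0
  step 2: row=0, L[0]='b', prepend. Next row=LF[0]=11
  step 3: row=11, L[11]='a', prepend. Next row=LF[11]=9
  step 4: row=9, L[9]='C', prepend. Next row=LF[9]=5
  step 5: row=5, L[5]='a', prepend. Next row=LF[5]=8
  step 6: row=8, L[8]='C', prepend. Next row=LF[8]=4
  step 7: row=4, L[4]='C', prepend. Next row=LF[4]=1
  step 8: row=1, L[1]='D', prepend. Next row=LF[1]=7
  step 9: row=7, L[7]='C', prepend. Next row=LF[7]=3
  step 10: row=3, L[3]='b', prepend. Next row=LF[3]=12
  step 11: row=12, L[12]='a', prepend. Next row=LF[12]=10
  step 12: row=10, L[10]='C', prepend. Next row=LF[10]=6
  step 13: row=6, L[6]='C', prepend. Next row=LF[6]=2
Reversed output: CCabCDCCaCab$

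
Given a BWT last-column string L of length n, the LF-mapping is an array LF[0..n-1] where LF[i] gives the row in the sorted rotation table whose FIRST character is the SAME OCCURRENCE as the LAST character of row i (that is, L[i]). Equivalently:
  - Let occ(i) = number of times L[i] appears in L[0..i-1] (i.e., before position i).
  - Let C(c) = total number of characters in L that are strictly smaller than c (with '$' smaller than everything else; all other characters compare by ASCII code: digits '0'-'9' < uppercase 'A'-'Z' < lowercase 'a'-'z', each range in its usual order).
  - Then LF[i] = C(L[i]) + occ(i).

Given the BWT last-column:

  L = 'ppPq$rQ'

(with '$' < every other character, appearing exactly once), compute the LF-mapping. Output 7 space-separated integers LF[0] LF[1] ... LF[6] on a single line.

Answer: 3 4 1 5 0 6 2

Derivation:
Char counts: '$':1, 'P':1, 'Q':1, 'p':2, 'q':1, 'r':1
C (first-col start): C('$')=0, C('P')=1, C('Q')=2, C('p')=3, C('q')=5, C('r')=6
L[0]='p': occ=0, LF[0]=C('p')+0=3+0=3
L[1]='p': occ=1, LF[1]=C('p')+1=3+1=4
L[2]='P': occ=0, LF[2]=C('P')+0=1+0=1
L[3]='q': occ=0, LF[3]=C('q')+0=5+0=5
L[4]='$': occ=0, LF[4]=C('$')+0=0+0=0
L[5]='r': occ=0, LF[5]=C('r')+0=6+0=6
L[6]='Q': occ=0, LF[6]=C('Q')+0=2+0=2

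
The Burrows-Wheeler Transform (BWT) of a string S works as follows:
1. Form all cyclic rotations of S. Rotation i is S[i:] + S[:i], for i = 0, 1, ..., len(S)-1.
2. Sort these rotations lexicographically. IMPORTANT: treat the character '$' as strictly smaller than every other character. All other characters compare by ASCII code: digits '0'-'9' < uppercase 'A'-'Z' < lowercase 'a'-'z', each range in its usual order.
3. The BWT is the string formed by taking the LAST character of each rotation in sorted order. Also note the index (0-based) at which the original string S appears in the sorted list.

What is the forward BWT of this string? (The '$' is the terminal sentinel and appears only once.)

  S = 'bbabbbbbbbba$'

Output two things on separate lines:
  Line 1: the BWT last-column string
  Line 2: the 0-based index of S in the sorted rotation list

Answer: abbbbb$bbbbba
6

Derivation:
All 13 rotations (rotation i = S[i:]+S[:i]):
  rot[0] = bbabbbbbbbba$
  rot[1] = babbbbbbbba$b
  rot[2] = abbbbbbbba$bb
  rot[3] = bbbbbbbba$bba
  rot[4] = bbbbbbba$bbab
  rot[5] = bbbbbba$bbabb
  rot[6] = bbbbba$bbabbb
  rot[7] = bbbba$bbabbbb
  rot[8] = bbba$bbabbbbb
  rot[9] = bba$bbabbbbbb
  rot[10] = ba$bbabbbbbbb
  rot[11] = a$bbabbbbbbbb
  rot[12] = $bbabbbbbbbba
Sorted (with $ < everything):
  sorted[0] = $bbabbbbbbbba  (last char: 'a')
  sorted[1] = a$bbabbbbbbbb  (last char: 'b')
  sorted[2] = abbbbbbbba$bb  (last char: 'b')
  sorted[3] = ba$bbabbbbbbb  (last char: 'b')
  sorted[4] = babbbbbbbba$b  (last char: 'b')
  sorted[5] = bba$bbabbbbbb  (last char: 'b')
  sorted[6] = bbabbbbbbbba$  (last char: '$')
  sorted[7] = bbba$bbabbbbb  (last char: 'b')
  sorted[8] = bbbba$bbabbbb  (last char: 'b')
  sorted[9] = bbbbba$bbabbb  (last char: 'b')
  sorted[10] = bbbbbba$bbabb  (last char: 'b')
  sorted[11] = bbbbbbba$bbab  (last char: 'b')
  sorted[12] = bbbbbbbba$bba  (last char: 'a')
Last column: abbbbb$bbbbba
Original string S is at sorted index 6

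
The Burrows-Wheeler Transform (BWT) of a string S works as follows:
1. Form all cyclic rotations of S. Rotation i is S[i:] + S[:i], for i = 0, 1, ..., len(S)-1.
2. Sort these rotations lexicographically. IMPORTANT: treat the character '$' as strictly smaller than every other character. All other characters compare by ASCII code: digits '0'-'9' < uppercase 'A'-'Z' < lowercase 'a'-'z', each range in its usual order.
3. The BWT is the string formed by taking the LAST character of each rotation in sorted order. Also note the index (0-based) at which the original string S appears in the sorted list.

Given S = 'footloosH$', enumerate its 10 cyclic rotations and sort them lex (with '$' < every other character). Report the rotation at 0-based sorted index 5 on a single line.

Answer: ootloosH$f

Derivation:
All 10 rotations (rotation i = S[i:]+S[:i]):
  rot[0] = footloosH$
  rot[1] = ootloosH$f
  rot[2] = otloosH$fo
  rot[3] = tloosH$foo
  rot[4] = loosH$foot
  rot[5] = oosH$footl
  rot[6] = osH$footlo
  rot[7] = sH$footloo
  rot[8] = H$footloos
  rot[9] = $footloosH
Sorted (with $ < everything):
  sorted[0] = $footloosH
  sorted[1] = H$footloos
  sorted[2] = footloosH$
  sorted[3] = loosH$foot
  sorted[4] = oosH$footl
  sorted[5] = ootloosH$f
  sorted[6] = osH$footlo
  sorted[7] = otloosH$fo
  sorted[8] = sH$footloo
  sorted[9] = tloosH$foo
sorted[5] = ootloosH$f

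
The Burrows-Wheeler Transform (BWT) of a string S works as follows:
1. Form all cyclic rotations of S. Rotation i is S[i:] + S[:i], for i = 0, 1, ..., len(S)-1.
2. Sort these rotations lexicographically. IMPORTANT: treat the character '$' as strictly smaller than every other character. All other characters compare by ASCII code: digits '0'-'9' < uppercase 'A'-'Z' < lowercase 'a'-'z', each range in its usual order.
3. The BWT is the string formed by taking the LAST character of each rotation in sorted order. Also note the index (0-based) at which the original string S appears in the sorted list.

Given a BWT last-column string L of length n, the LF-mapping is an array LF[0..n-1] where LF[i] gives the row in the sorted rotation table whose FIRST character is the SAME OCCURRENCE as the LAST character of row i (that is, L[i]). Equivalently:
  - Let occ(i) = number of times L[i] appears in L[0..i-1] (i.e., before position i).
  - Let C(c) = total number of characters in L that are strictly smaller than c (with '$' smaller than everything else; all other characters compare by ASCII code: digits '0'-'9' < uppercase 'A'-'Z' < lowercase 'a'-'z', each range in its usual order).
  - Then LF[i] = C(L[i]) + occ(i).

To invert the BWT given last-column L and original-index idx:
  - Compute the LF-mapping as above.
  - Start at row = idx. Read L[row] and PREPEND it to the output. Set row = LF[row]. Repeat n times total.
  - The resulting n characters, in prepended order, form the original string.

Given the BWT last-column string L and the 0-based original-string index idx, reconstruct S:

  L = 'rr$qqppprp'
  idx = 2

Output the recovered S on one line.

LF mapping: 7 8 0 5 6 1 2 3 9 4
Walk LF starting at row 2, prepending L[row]:
  step 1: row=2, L[2]='$', prepend. Next row=LF[2]=0
  step 2: row=0, L[0]='r', prepend. Next row=LF[0]=7
  step 3: row=7, L[7]='p', prepend. Next row=LF[7]=3
  step 4: row=3, L[3]='q', prepend. Next row=LF[3]=5
  step 5: row=5, L[5]='p', prepend. Next row=LF[5]=1
  step 6: row=1, L[1]='r', prepend. Next row=LF[1]=8
  step 7: row=8, L[8]='r', prepend. Next row=LF[8]=9
  step 8: row=9, L[9]='p', prepend. Next row=LF[9]=4
  step 9: row=4, L[4]='q', prepend. Next row=LF[4]=6
  step 10: row=6, L[6]='p', prepend. Next row=LF[6]=2
Reversed output: pqprrpqpr$

Answer: pqprrpqpr$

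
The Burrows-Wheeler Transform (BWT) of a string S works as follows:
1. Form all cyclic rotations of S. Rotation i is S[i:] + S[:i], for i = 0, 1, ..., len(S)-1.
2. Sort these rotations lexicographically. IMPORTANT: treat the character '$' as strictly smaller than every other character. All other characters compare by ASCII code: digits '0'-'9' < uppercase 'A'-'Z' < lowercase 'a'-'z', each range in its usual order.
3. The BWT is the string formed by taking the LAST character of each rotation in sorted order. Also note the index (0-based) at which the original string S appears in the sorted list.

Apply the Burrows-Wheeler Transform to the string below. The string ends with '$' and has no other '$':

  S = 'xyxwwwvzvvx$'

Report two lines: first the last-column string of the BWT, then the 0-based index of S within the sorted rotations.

All 12 rotations (rotation i = S[i:]+S[:i]):
  rot[0] = xyxwwwvzvvx$
  rot[1] = yxwwwvzvvx$x
  rot[2] = xwwwvzvvx$xy
  rot[3] = wwwvzvvx$xyx
  rot[4] = wwvzvvx$xyxw
  rot[5] = wvzvvx$xyxww
  rot[6] = vzvvx$xyxwww
  rot[7] = zvvx$xyxwwwv
  rot[8] = vvx$xyxwwwvz
  rot[9] = vx$xyxwwwvzv
  rot[10] = x$xyxwwwvzvv
  rot[11] = $xyxwwwvzvvx
Sorted (with $ < everything):
  sorted[0] = $xyxwwwvzvvx  (last char: 'x')
  sorted[1] = vvx$xyxwwwvz  (last char: 'z')
  sorted[2] = vx$xyxwwwvzv  (last char: 'v')
  sorted[3] = vzvvx$xyxwww  (last char: 'w')
  sorted[4] = wvzvvx$xyxww  (last char: 'w')
  sorted[5] = wwvzvvx$xyxw  (last char: 'w')
  sorted[6] = wwwvzvvx$xyx  (last char: 'x')
  sorted[7] = x$xyxwwwvzvv  (last char: 'v')
  sorted[8] = xwwwvzvvx$xy  (last char: 'y')
  sorted[9] = xyxwwwvzvvx$  (last char: '$')
  sorted[10] = yxwwwvzvvx$x  (last char: 'x')
  sorted[11] = zvvx$xyxwwwv  (last char: 'v')
Last column: xzvwwwxvy$xv
Original string S is at sorted index 9

Answer: xzvwwwxvy$xv
9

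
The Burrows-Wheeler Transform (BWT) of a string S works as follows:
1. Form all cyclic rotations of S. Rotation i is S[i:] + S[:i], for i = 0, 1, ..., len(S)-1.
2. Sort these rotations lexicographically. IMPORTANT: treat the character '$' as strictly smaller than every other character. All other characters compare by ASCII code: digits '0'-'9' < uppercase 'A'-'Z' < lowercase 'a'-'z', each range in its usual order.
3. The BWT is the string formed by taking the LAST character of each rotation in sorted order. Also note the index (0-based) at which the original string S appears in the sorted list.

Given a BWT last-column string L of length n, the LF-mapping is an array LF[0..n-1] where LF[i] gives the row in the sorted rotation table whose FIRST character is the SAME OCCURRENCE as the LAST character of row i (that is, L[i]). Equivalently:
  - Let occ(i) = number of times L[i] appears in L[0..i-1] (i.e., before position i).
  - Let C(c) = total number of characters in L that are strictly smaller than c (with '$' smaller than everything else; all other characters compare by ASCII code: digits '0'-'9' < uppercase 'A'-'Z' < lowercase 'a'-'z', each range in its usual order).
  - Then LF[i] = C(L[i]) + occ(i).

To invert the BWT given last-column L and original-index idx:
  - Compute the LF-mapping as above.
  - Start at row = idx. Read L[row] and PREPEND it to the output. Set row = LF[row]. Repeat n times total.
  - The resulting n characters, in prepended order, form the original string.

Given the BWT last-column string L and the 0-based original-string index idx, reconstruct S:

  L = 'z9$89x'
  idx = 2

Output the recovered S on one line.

LF mapping: 5 2 0 1 3 4
Walk LF starting at row 2, prepending L[row]:
  step 1: row=2, L[2]='$', prepend. Next row=LF[2]=0
  step 2: row=0, L[0]='z', prepend. Next row=LF[0]=5
  step 3: row=5, L[5]='x', prepend. Next row=LF[5]=4
  step 4: row=4, L[4]='9', prepend. Next row=LF[4]=3
  step 5: row=3, L[3]='8', prepend. Next row=LF[3]=1
  step 6: row=1, L[1]='9', prepend. Next row=LF[1]=2
Reversed output: 989xz$

Answer: 989xz$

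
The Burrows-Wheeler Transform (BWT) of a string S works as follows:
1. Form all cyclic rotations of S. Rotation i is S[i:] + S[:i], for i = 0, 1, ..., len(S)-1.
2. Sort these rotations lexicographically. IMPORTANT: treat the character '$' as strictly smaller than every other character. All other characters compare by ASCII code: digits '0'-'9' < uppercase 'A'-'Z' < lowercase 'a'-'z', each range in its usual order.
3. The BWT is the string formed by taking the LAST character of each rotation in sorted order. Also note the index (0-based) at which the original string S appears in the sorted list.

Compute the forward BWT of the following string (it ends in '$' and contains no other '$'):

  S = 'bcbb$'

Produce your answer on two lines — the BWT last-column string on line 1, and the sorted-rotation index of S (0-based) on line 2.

All 5 rotations (rotation i = S[i:]+S[:i]):
  rot[0] = bcbb$
  rot[1] = cbb$b
  rot[2] = bb$bc
  rot[3] = b$bcb
  rot[4] = $bcbb
Sorted (with $ < everything):
  sorted[0] = $bcbb  (last char: 'b')
  sorted[1] = b$bcb  (last char: 'b')
  sorted[2] = bb$bc  (last char: 'c')
  sorted[3] = bcbb$  (last char: '$')
  sorted[4] = cbb$b  (last char: 'b')
Last column: bbc$b
Original string S is at sorted index 3

Answer: bbc$b
3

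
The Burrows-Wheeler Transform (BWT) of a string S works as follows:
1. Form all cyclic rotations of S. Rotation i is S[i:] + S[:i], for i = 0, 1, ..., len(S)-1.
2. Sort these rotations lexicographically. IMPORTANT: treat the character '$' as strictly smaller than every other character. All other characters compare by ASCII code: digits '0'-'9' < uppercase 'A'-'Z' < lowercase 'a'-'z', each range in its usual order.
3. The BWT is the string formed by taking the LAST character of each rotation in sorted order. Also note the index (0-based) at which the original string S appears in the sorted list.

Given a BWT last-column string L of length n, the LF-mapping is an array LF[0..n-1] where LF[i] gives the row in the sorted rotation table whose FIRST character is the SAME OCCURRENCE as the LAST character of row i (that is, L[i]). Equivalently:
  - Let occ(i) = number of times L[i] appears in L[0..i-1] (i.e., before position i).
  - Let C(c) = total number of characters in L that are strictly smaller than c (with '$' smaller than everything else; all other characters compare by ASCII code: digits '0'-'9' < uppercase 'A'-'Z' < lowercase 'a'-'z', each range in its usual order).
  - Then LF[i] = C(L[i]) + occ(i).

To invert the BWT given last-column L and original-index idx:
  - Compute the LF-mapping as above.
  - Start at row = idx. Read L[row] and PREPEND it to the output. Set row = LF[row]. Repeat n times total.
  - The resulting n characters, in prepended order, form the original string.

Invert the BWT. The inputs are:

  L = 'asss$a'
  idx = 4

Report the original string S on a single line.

LF mapping: 1 3 4 5 0 2
Walk LF starting at row 4, prepending L[row]:
  step 1: row=4, L[4]='$', prepend. Next row=LF[4]=0
  step 2: row=0, L[0]='a', prepend. Next row=LF[0]=1
  step 3: row=1, L[1]='s', prepend. Next row=LF[1]=3
  step 4: row=3, L[3]='s', prepend. Next row=LF[3]=5
  step 5: row=5, L[5]='a', prepend. Next row=LF[5]=2
  step 6: row=2, L[2]='s', prepend. Next row=LF[2]=4
Reversed output: sassa$

Answer: sassa$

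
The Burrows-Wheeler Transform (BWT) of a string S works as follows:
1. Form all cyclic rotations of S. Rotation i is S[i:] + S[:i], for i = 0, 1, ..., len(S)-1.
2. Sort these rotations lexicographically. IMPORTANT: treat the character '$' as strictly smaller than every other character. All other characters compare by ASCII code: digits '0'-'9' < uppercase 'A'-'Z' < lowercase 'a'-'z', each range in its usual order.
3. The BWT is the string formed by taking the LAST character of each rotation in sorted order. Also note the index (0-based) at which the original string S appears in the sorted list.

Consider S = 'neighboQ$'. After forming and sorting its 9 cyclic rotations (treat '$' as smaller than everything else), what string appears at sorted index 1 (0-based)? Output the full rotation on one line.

Answer: Q$neighbo

Derivation:
All 9 rotations (rotation i = S[i:]+S[:i]):
  rot[0] = neighboQ$
  rot[1] = eighboQ$n
  rot[2] = ighboQ$ne
  rot[3] = ghboQ$nei
  rot[4] = hboQ$neig
  rot[5] = boQ$neigh
  rot[6] = oQ$neighb
  rot[7] = Q$neighbo
  rot[8] = $neighboQ
Sorted (with $ < everything):
  sorted[0] = $neighboQ
  sorted[1] = Q$neighbo
  sorted[2] = boQ$neigh
  sorted[3] = eighboQ$n
  sorted[4] = ghboQ$nei
  sorted[5] = hboQ$neig
  sorted[6] = ighboQ$ne
  sorted[7] = neighboQ$
  sorted[8] = oQ$neighb
sorted[1] = Q$neighbo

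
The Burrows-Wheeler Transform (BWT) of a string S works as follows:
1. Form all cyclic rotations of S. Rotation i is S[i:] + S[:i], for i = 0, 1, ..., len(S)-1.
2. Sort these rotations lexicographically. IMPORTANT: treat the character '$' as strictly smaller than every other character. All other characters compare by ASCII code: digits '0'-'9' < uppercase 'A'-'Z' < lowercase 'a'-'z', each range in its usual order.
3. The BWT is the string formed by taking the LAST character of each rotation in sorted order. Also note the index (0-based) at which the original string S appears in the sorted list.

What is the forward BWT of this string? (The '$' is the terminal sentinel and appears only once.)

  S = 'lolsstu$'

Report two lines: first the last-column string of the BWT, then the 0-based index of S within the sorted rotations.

Answer: u$ollsst
1

Derivation:
All 8 rotations (rotation i = S[i:]+S[:i]):
  rot[0] = lolsstu$
  rot[1] = olsstu$l
  rot[2] = lsstu$lo
  rot[3] = sstu$lol
  rot[4] = stu$lols
  rot[5] = tu$lolss
  rot[6] = u$lolsst
  rot[7] = $lolsstu
Sorted (with $ < everything):
  sorted[0] = $lolsstu  (last char: 'u')
  sorted[1] = lolsstu$  (last char: '$')
  sorted[2] = lsstu$lo  (last char: 'o')
  sorted[3] = olsstu$l  (last char: 'l')
  sorted[4] = sstu$lol  (last char: 'l')
  sorted[5] = stu$lols  (last char: 's')
  sorted[6] = tu$lolss  (last char: 's')
  sorted[7] = u$lolsst  (last char: 't')
Last column: u$ollsst
Original string S is at sorted index 1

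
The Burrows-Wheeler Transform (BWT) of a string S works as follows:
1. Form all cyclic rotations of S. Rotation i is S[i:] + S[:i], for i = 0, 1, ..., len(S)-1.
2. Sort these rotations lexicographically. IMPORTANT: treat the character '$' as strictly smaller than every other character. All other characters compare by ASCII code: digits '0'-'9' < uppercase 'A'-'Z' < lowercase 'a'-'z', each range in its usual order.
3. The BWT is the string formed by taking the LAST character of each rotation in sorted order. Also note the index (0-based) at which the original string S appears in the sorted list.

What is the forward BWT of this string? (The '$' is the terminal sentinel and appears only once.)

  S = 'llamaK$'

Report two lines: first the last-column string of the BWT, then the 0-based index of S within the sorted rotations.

Answer: Kamll$a
5

Derivation:
All 7 rotations (rotation i = S[i:]+S[:i]):
  rot[0] = llamaK$
  rot[1] = lamaK$l
  rot[2] = amaK$ll
  rot[3] = maK$lla
  rot[4] = aK$llam
  rot[5] = K$llama
  rot[6] = $llamaK
Sorted (with $ < everything):
  sorted[0] = $llamaK  (last char: 'K')
  sorted[1] = K$llama  (last char: 'a')
  sorted[2] = aK$llam  (last char: 'm')
  sorted[3] = amaK$ll  (last char: 'l')
  sorted[4] = lamaK$l  (last char: 'l')
  sorted[5] = llamaK$  (last char: '$')
  sorted[6] = maK$lla  (last char: 'a')
Last column: Kamll$a
Original string S is at sorted index 5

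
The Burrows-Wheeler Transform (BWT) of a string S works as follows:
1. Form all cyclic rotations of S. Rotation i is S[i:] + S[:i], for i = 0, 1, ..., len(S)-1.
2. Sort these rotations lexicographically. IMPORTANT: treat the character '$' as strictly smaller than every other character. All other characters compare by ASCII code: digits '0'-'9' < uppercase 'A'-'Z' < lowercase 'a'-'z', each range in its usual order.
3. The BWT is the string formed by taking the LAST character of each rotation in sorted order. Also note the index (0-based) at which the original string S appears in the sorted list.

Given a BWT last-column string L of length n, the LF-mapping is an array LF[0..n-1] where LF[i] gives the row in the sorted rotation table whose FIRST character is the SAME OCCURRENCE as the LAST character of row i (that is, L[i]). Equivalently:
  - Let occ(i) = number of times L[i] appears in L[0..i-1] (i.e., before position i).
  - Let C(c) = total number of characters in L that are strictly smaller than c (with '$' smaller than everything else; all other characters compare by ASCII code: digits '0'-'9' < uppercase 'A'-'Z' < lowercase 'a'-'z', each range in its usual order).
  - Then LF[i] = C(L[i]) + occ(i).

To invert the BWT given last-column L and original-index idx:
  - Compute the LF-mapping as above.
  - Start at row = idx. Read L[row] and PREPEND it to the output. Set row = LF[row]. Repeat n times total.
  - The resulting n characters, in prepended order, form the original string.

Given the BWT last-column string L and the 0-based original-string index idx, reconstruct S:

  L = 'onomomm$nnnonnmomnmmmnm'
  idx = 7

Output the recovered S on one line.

Answer: mommnnonmomnnmonnnmmmo$

Derivation:
LF mapping: 18 10 19 1 20 2 3 0 11 12 13 21 14 15 4 22 5 16 6 7 8 17 9
Walk LF starting at row 7, prepending L[row]:
  step 1: row=7, L[7]='$', prepend. Next row=LF[7]=0
  step 2: row=0, L[0]='o', prepend. Next row=LF[0]=18
  step 3: row=18, L[18]='m', prepend. Next row=LF[18]=6
  step 4: row=6, L[6]='m', prepend. Next row=LF[6]=3
  step 5: row=3, L[3]='m', prepend. Next row=LF[3]=1
  step 6: row=1, L[1]='n', prepend. Next row=LF[1]=10
  step 7: row=10, L[10]='n', prepend. Next row=LF[10]=13
  step 8: row=13, L[13]='n', prepend. Next row=LF[13]=15
  step 9: row=15, L[15]='o', prepend. Next row=LF[15]=22
  step 10: row=22, L[22]='m', prepend. Next row=LF[22]=9
  step 11: row=9, L[9]='n', prepend. Next row=LF[9]=12
  step 12: row=12, L[12]='n', prepend. Next row=LF[12]=14
  step 13: row=14, L[14]='m', prepend. Next row=LF[14]=4
  step 14: row=4, L[4]='o', prepend. Next row=LF[4]=20
  step 15: row=20, L[20]='m', prepend. Next row=LF[20]=8
  step 16: row=8, L[8]='n', prepend. Next row=LF[8]=11
  step 17: row=11, L[11]='o', prepend. Next row=LF[11]=21
  step 18: row=21, L[21]='n', prepend. Next row=LF[21]=17
  step 19: row=17, L[17]='n', prepend. Next row=LF[17]=16
  step 20: row=16, L[16]='m', prepend. Next row=LF[16]=5
  step 21: row=5, L[5]='m', prepend. Next row=LF[5]=2
  step 22: row=2, L[2]='o', prepend. Next row=LF[2]=19
  step 23: row=19, L[19]='m', prepend. Next row=LF[19]=7
Reversed output: mommnnonmomnnmonnnmmmo$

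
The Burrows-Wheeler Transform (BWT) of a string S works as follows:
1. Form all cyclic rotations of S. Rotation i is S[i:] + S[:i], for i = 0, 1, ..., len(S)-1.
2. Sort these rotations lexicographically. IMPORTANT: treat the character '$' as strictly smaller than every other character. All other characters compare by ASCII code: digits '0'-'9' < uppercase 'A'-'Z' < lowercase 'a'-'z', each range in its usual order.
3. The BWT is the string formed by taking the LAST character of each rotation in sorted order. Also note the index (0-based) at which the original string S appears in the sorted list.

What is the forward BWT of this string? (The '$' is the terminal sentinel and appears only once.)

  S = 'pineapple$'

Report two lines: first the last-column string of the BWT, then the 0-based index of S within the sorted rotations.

All 10 rotations (rotation i = S[i:]+S[:i]):
  rot[0] = pineapple$
  rot[1] = ineapple$p
  rot[2] = neapple$pi
  rot[3] = eapple$pin
  rot[4] = apple$pine
  rot[5] = pple$pinea
  rot[6] = ple$pineap
  rot[7] = le$pineapp
  rot[8] = e$pineappl
  rot[9] = $pineapple
Sorted (with $ < everything):
  sorted[0] = $pineapple  (last char: 'e')
  sorted[1] = apple$pine  (last char: 'e')
  sorted[2] = e$pineappl  (last char: 'l')
  sorted[3] = eapple$pin  (last char: 'n')
  sorted[4] = ineapple$p  (last char: 'p')
  sorted[5] = le$pineapp  (last char: 'p')
  sorted[6] = neapple$pi  (last char: 'i')
  sorted[7] = pineapple$  (last char: '$')
  sorted[8] = ple$pineap  (last char: 'p')
  sorted[9] = pple$pinea  (last char: 'a')
Last column: eelnppi$pa
Original string S is at sorted index 7

Answer: eelnppi$pa
7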